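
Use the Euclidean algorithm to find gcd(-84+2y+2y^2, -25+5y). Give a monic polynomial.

By polynomial division,
  2y^2+2y-84 = ((2/5)y+12/5)(5y-25) + (-24)
  5y-25 = (-(5/24)y+25/24)(-24) + (0)
The last nonzero remainder is the constant -24, so the polynomials are coprime and gcd = 1.

1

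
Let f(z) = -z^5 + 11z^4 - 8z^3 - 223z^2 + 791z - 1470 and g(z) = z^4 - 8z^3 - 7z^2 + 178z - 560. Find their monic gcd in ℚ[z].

By polynomial division,
  -z^5 + 11z^4 - 8z^3 - 223z^2 + 791z - 1470 = (-z + 3)(z^4 - 8z^3 - 7z^2 + 178z - 560) + (9z^3 - 24z^2 - 303z + 210)
  z^4 - 8z^3 - 7z^2 + 178z - 560 = ((1/9)z - 16/27)(9z^3 - 24z^2 - 303z + 210) + ((112/9)z^2 - (224/9)z - 3920/9)
  9z^3 - 24z^2 - 303z + 210 = ((81/112)z - 27/56)((112/9)z^2 - (224/9)z - 3920/9) + (0)
Last nonzero remainder: (112/9)z^2 - (224/9)z - 3920/9. Dividing through by 112/9 gives the monic gcd z^2 - 2z - 35.

z^2 - 2z - 35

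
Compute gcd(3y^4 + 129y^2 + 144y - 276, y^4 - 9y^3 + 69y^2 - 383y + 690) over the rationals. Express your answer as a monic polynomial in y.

y^2 - y + 46

By polynomial division,
  3y^4 + 129y^2 + 144y - 276 = (3)(y^4 - 9y^3 + 69y^2 - 383y + 690) + (27y^3 - 78y^2 + 1293y - 2346)
  y^4 - 9y^3 + 69y^2 - 383y + 690 = ((1/27)y - 55/243)(27y^3 - 78y^2 + 1293y - 2346) + ((280/81)y^2 - (280/81)y + 12880/81)
  27y^3 - 78y^2 + 1293y - 2346 = ((2187/280)y - 4131/280)((280/81)y^2 - (280/81)y + 12880/81) + (0)
Last nonzero remainder: (280/81)y^2 - (280/81)y + 12880/81. Dividing through by 280/81 gives the monic gcd y^2 - y + 46.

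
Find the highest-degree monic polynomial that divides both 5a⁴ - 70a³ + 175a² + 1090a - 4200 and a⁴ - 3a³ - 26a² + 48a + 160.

Euclidean algorithm in ℚ[a]:
  5a⁴ - 70a³ + 175a² + 1090a - 4200 = (5)(a⁴ - 3a³ - 26a² + 48a + 160) + (-55a³ + 305a² + 850a - 5000)
  a⁴ - 3a³ - 26a² + 48a + 160 = (-(1/55)a - 28/605)(-55a³ + 305a² + 850a - 5000) + ((432/121)a² - (432/121)a - 8640/121)
  -55a³ + 305a² + 850a - 5000 = (-(6655/432)a + 15125/216)((432/121)a² - (432/121)a - 8640/121) + (0)
Last nonzero remainder: (432/121)a² - (432/121)a - 8640/121. Dividing through by 432/121 gives the monic gcd a² - a - 20.

a² - a - 20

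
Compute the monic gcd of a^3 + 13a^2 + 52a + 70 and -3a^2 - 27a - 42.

a + 7

Apply the Euclidean algorithm:
  a^3 + 13a^2 + 52a + 70 = (-(1/3)a - 4/3)(-3a^2 - 27a - 42) + (2a + 14)
  -3a^2 - 27a - 42 = (-(3/2)a - 3)(2a + 14) + (0)
Last nonzero remainder: 2a + 14. Dividing through by 2 gives the monic gcd a + 7.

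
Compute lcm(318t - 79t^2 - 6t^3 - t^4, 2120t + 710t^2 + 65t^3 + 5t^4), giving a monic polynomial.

-1272t - 2t^2 + 103t^3 + 10t^4 + t^5

Apply the Euclidean algorithm:
  -t^4 - 6t^3 - 79t^2 + 318t = (-1/5)(5t^4 + 65t^3 + 710t^2 + 2120t) + (7t^3 + 63t^2 + 742t)
  5t^4 + 65t^3 + 710t^2 + 2120t = ((5/7)t + 20/7)(7t^3 + 63t^2 + 742t) + (0)
Last nonzero remainder: 7t^3 + 63t^2 + 742t. Dividing through by 7 gives the monic gcd t^3 + 9t^2 + 106t.
Then lcm(f, g) = f·g / gcd(f, g); expanding and making the result monic gives the answer.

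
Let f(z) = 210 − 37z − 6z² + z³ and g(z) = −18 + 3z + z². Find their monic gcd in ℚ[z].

6 + z

Apply the Euclidean algorithm:
  z³ − 6z² − 37z + 210 = (z − 9)(z² + 3z − 18) + (8z + 48)
  z² + 3z − 18 = ((1/8)z − 3/8)(8z + 48) + (0)
Last nonzero remainder: 8z + 48. Dividing through by 8 gives the monic gcd z + 6.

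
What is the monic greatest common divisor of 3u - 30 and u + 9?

1

Repeated division with remainder:
  3u - 30 = (3)(u + 9) + (-57)
  u + 9 = (-(1/57)u - 3/19)(-57) + (0)
The last nonzero remainder is the constant -57, so the polynomials are coprime and gcd = 1.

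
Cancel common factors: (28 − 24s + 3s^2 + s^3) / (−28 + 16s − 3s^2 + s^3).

(−14 + 5s + s^2)/(14 − s + s^2)

By polynomial division,
  s^3 + 3s^2 − 24s + 28 = (s^3 − 3s^2 + 16s − 28) + (6s^2 − 40s + 56)
  s^3 − 3s^2 + 16s − 28 = ((1/6)s + 11/18)(6s^2 − 40s + 56) + ((280/9)s − 560/9)
  6s^2 − 40s + 56 = ((27/140)s − 9/10)((280/9)s − 560/9) + (0)
Last nonzero remainder: (280/9)s − 560/9. Dividing through by 280/9 gives the monic gcd s − 2.
Cancel s − 2 from numerator and denominator to get the reduced form.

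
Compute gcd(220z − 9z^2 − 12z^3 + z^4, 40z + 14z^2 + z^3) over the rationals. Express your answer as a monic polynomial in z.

4z + z^2

Apply the Euclidean algorithm:
  z^4 − 12z^3 − 9z^2 + 220z = (z − 26)(z^3 + 14z^2 + 40z) + (315z^2 + 1260z)
  z^3 + 14z^2 + 40z = ((1/315)z + 2/63)(315z^2 + 1260z) + (0)
Last nonzero remainder: 315z^2 + 1260z. Dividing through by 315 gives the monic gcd z^2 + 4z.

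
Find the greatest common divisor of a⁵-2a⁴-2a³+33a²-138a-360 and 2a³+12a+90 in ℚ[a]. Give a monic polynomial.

Euclidean algorithm in ℚ[a]:
  a⁵-2a⁴-2a³+33a²-138a-360 = ((1/2)a²-a-4)(2a³+12a+90) + (0)
Last nonzero remainder: 2a³+12a+90. Dividing through by 2 gives the monic gcd a³+6a+45.

a³+6a+45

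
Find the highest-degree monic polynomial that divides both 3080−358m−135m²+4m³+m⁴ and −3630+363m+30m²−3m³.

−110+m+m²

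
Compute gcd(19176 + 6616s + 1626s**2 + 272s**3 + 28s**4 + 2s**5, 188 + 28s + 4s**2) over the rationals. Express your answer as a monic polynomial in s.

47 + 7s + s**2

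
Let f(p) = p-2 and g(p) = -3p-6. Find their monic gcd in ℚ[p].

By polynomial division,
  p-2 = (-1/3)(-3p-6) + (-4)
  -3p-6 = ((3/4)p+3/2)(-4) + (0)
The last nonzero remainder is the constant -4, so the polynomials are coprime and gcd = 1.

1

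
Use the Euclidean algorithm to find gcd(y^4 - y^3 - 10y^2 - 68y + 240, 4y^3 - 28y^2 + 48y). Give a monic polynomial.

Apply the Euclidean algorithm:
  y^4 - y^3 - 10y^2 - 68y + 240 = ((1/4)y + 3/2)(4y^3 - 28y^2 + 48y) + (20y^2 - 140y + 240)
  4y^3 - 28y^2 + 48y = ((1/5)y)(20y^2 - 140y + 240) + (0)
Last nonzero remainder: 20y^2 - 140y + 240. Dividing through by 20 gives the monic gcd y^2 - 7y + 12.

y^2 - 7y + 12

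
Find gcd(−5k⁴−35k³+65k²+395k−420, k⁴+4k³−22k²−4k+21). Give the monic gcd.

Apply the Euclidean algorithm:
  −5k⁴−35k³+65k²+395k−420 = (−5)(k⁴+4k³−22k²−4k+21) + (−15k³−45k²+375k−315)
  k⁴+4k³−22k²−4k+21 = (−(1/15)k−1/15)(−15k³−45k²+375k−315) + (0)
Last nonzero remainder: −15k³−45k²+375k−315. Dividing through by −15 gives the monic gcd k³+3k²−25k+21.

k³+3k²−25k+21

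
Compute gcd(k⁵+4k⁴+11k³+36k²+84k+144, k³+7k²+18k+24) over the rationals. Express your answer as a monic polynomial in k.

k²+3k+6

Apply the Euclidean algorithm:
  k⁵+4k⁴+11k³+36k²+84k+144 = (k²−3k+14)(k³+7k²+18k+24) + (−32k²−96k−192)
  k³+7k²+18k+24 = (−(1/32)k−1/8)(−32k²−96k−192) + (0)
Last nonzero remainder: −32k²−96k−192. Dividing through by −32 gives the monic gcd k²+3k+6.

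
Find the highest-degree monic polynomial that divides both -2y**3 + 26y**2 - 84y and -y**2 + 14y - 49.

Euclidean algorithm in ℚ[y]:
  -2y**3 + 26y**2 - 84y = (2y + 2)(-y**2 + 14y - 49) + (-14y + 98)
  -y**2 + 14y - 49 = ((1/14)y - 1/2)(-14y + 98) + (0)
Last nonzero remainder: -14y + 98. Dividing through by -14 gives the monic gcd y - 7.

y - 7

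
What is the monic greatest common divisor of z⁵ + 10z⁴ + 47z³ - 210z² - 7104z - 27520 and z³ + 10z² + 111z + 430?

z³ + 10z² + 111z + 430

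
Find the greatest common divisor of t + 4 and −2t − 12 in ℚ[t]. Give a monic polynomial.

1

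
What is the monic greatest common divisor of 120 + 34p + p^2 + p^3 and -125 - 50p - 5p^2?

1

Repeated division with remainder:
  p^3 + p^2 + 34p + 120 = (-(1/5)p + 9/5)(-5p^2 - 50p - 125) + (99p + 345)
  -5p^2 - 50p - 125 = (-(5/99)p - 1075/3267)(99p + 345) + (-12500/1089)
  99p + 345 = (-(107811/12500)p - 75141/2500)(-12500/1089) + (0)
The last nonzero remainder is the constant -12500/1089, so the polynomials are coprime and gcd = 1.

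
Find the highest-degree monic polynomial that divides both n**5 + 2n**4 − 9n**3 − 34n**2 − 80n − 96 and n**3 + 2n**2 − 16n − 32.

n**2 − 2n − 8

By polynomial division,
  n**5 + 2n**4 − 9n**3 − 34n**2 − 80n − 96 = (n**2 + 7)(n**3 + 2n**2 − 16n − 32) + (−16n**2 + 32n + 128)
  n**3 + 2n**2 − 16n − 32 = (−(1/16)n − 1/4)(−16n**2 + 32n + 128) + (0)
Last nonzero remainder: −16n**2 + 32n + 128. Dividing through by −16 gives the monic gcd n**2 − 2n − 8.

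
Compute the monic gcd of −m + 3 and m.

By polynomial division,
  −m + 3 = (−1)(m) + (3)
  m = ((1/3)m)(3) + (0)
The last nonzero remainder is the constant 3, so the polynomials are coprime and gcd = 1.

1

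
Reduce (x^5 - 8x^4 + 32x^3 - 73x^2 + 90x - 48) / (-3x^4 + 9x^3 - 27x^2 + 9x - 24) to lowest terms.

(-x^3 + 5x^2 - 9x + 6)/(3x^2 + 3)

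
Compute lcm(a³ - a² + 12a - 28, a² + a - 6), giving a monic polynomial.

a⁴ + 2a³ + 9a² + 8a - 84

Euclidean algorithm in ℚ[a]:
  a³ - a² + 12a - 28 = (a - 2)(a² + a - 6) + (20a - 40)
  a² + a - 6 = ((1/20)a + 3/20)(20a - 40) + (0)
Last nonzero remainder: 20a - 40. Dividing through by 20 gives the monic gcd a - 2.
Then lcm(f, g) = f·g / gcd(f, g); expanding and making the result monic gives the answer.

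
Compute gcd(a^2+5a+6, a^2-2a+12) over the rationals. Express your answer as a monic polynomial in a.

1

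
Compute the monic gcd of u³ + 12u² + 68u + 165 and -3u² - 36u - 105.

u + 5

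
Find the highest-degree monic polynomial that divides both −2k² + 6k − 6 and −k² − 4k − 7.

1

Repeated division with remainder:
  −2k² + 6k − 6 = (2)(−k² − 4k − 7) + (14k + 8)
  −k² − 4k − 7 = (−(1/14)k − 12/49)(14k + 8) + (−247/49)
  14k + 8 = (−(686/247)k − 392/247)(−247/49) + (0)
The last nonzero remainder is the constant −247/49, so the polynomials are coprime and gcd = 1.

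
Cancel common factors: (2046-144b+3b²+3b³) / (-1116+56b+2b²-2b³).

By polynomial division,
  3b³+3b²-144b+2046 = (-3/2)(-2b³+2b²+56b-1116) + (6b²-60b+372)
  -2b³+2b²+56b-1116 = (-(1/3)b-3)(6b²-60b+372) + (0)
Last nonzero remainder: 6b²-60b+372. Dividing through by 6 gives the monic gcd b²-10b+62.
Cancel b²-10b+62 from numerator and denominator to get the reduced form.

(-33-3b)/(18+2b)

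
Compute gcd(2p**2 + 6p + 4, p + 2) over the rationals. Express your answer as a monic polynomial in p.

p + 2

By polynomial division,
  2p**2 + 6p + 4 = (2p + 2)(p + 2) + (0)
The last nonzero remainder p + 2 is already monic.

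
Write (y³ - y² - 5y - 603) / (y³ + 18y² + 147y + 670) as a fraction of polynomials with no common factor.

(y - 9)/(y + 10)

Apply the Euclidean algorithm:
  y³ - y² - 5y - 603 = (y³ + 18y² + 147y + 670) + (-19y² - 152y - 1273)
  y³ + 18y² + 147y + 670 = (-(1/19)y - 10/19)(-19y² - 152y - 1273) + (0)
Last nonzero remainder: -19y² - 152y - 1273. Dividing through by -19 gives the monic gcd y² + 8y + 67.
Cancel y² + 8y + 67 from numerator and denominator to get the reduced form.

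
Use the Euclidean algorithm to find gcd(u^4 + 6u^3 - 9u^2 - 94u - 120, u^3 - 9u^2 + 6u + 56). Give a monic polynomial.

u^2 - 2u - 8

Repeated division with remainder:
  u^4 + 6u^3 - 9u^2 - 94u - 120 = (u + 15)(u^3 - 9u^2 + 6u + 56) + (120u^2 - 240u - 960)
  u^3 - 9u^2 + 6u + 56 = ((1/120)u - 7/120)(120u^2 - 240u - 960) + (0)
Last nonzero remainder: 120u^2 - 240u - 960. Dividing through by 120 gives the monic gcd u^2 - 2u - 8.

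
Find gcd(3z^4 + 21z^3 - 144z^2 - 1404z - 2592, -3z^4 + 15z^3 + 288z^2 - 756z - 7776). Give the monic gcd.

z^3 + 4z^2 - 60z - 288

By polynomial division,
  3z^4 + 21z^3 - 144z^2 - 1404z - 2592 = (-1)(-3z^4 + 15z^3 + 288z^2 - 756z - 7776) + (36z^3 + 144z^2 - 2160z - 10368)
  -3z^4 + 15z^3 + 288z^2 - 756z - 7776 = (-(1/12)z + 3/4)(36z^3 + 144z^2 - 2160z - 10368) + (0)
Last nonzero remainder: 36z^3 + 144z^2 - 2160z - 10368. Dividing through by 36 gives the monic gcd z^3 + 4z^2 - 60z - 288.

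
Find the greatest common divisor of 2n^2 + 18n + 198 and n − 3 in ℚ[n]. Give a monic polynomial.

1

Euclidean algorithm in ℚ[n]:
  2n^2 + 18n + 198 = (2n + 24)(n − 3) + (270)
  n − 3 = ((1/270)n − 1/90)(270) + (0)
The last nonzero remainder is the constant 270, so the polynomials are coprime and gcd = 1.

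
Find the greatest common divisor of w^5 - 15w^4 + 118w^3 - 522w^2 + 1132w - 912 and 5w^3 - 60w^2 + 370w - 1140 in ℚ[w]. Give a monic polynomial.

w^2 - 6w + 38

Apply the Euclidean algorithm:
  w^5 - 15w^4 + 118w^3 - 522w^2 + 1132w - 912 = ((1/5)w^2 - (3/5)w + 8/5)(5w^3 - 60w^2 + 370w - 1140) + (24w^2 - 144w + 912)
  5w^3 - 60w^2 + 370w - 1140 = ((5/24)w - 5/4)(24w^2 - 144w + 912) + (0)
Last nonzero remainder: 24w^2 - 144w + 912. Dividing through by 24 gives the monic gcd w^2 - 6w + 38.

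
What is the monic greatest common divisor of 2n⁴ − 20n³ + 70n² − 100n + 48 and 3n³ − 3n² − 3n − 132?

n − 4

By polynomial division,
  2n⁴ − 20n³ + 70n² − 100n + 48 = ((2/3)n − 6)(3n³ − 3n² − 3n − 132) + (54n² − 30n − 744)
  3n³ − 3n² − 3n − 132 = ((1/18)n − 2/81)(54n² − 30n − 744) + ((1015/27)n − 4060/27)
  54n² − 30n − 744 = ((1458/1015)n + 5022/1015)((1015/27)n − 4060/27) + (0)
Last nonzero remainder: (1015/27)n − 4060/27. Dividing through by 1015/27 gives the monic gcd n − 4.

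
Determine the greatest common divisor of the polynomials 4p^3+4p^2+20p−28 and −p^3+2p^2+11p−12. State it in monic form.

p−1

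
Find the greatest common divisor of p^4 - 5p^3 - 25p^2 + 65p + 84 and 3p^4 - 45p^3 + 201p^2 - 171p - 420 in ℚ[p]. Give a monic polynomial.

p^2 - 6p - 7

Euclidean algorithm in ℚ[p]:
  p^4 - 5p^3 - 25p^2 + 65p + 84 = (1/3)(3p^4 - 45p^3 + 201p^2 - 171p - 420) + (10p^3 - 92p^2 + 122p + 224)
  3p^4 - 45p^3 + 201p^2 - 171p - 420 = ((3/10)p - 87/50)(10p^3 - 92p^2 + 122p + 224) + ((108/25)p^2 - (648/25)p - 756/25)
  10p^3 - 92p^2 + 122p + 224 = ((125/54)p - 200/27)((108/25)p^2 - (648/25)p - 756/25) + (0)
Last nonzero remainder: (108/25)p^2 - (648/25)p - 756/25. Dividing through by 108/25 gives the monic gcd p^2 - 6p - 7.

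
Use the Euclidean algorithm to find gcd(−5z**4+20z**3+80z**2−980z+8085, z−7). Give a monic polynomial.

z−7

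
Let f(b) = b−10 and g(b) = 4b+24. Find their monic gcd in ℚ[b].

1

By polynomial division,
  b−10 = (1/4)(4b+24) + (−16)
  4b+24 = (−(1/4)b−3/2)(−16) + (0)
The last nonzero remainder is the constant −16, so the polynomials are coprime and gcd = 1.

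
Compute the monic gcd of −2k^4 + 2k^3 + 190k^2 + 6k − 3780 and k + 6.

k + 6

Apply the Euclidean algorithm:
  −2k^4 + 2k^3 + 190k^2 + 6k − 3780 = (−2k^3 + 14k^2 + 106k − 630)(k + 6) + (0)
The last nonzero remainder k + 6 is already monic.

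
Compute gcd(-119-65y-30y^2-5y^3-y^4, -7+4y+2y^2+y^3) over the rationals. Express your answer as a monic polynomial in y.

7+3y+y^2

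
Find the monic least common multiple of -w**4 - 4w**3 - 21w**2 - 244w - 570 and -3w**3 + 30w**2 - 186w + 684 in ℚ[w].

w**5 - 2w**4 - 3w**3 + 118w**2 - 894w - 3420

Euclidean algorithm in ℚ[w]:
  -w**4 - 4w**3 - 21w**2 - 244w - 570 = ((1/3)w + 14/3)(-3w**3 + 30w**2 - 186w + 684) + (-99w**2 + 396w - 3762)
  -3w**3 + 30w**2 - 186w + 684 = ((1/33)w - 2/11)(-99w**2 + 396w - 3762) + (0)
Last nonzero remainder: -99w**2 + 396w - 3762. Dividing through by -99 gives the monic gcd w**2 - 4w + 38.
Then lcm(f, g) = f·g / gcd(f, g); expanding and making the result monic gives the answer.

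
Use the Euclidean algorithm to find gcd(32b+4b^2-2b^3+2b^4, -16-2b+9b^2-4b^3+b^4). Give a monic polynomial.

Repeated division with remainder:
  2b^4-2b^3+4b^2+32b = (2)(b^4-4b^3+9b^2-2b-16) + (6b^3-14b^2+36b+32)
  b^4-4b^3+9b^2-2b-16 = ((1/6)b-5/18)(6b^3-14b^2+36b+32) + (-(8/9)b^2+(8/3)b-64/9)
  6b^3-14b^2+36b+32 = (-(27/4)b-9/2)(-(8/9)b^2+(8/3)b-64/9) + (0)
Last nonzero remainder: -(8/9)b^2+(8/3)b-64/9. Dividing through by -8/9 gives the monic gcd b^2-3b+8.

8-3b+b^2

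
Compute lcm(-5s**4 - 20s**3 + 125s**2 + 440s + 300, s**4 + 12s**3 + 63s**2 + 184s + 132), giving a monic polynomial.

s**6 + 9s**5 + 17s**4 - 125s**3 - 1050s**2 - 2236s - 1320

Apply the Euclidean algorithm:
  -5s**4 - 20s**3 + 125s**2 + 440s + 300 = (-5)(s**4 + 12s**3 + 63s**2 + 184s + 132) + (40s**3 + 440s**2 + 1360s + 960)
  s**4 + 12s**3 + 63s**2 + 184s + 132 = ((1/40)s + 1/40)(40s**3 + 440s**2 + 1360s + 960) + (18s**2 + 126s + 108)
  40s**3 + 440s**2 + 1360s + 960 = ((20/9)s + 80/9)(18s**2 + 126s + 108) + (0)
Last nonzero remainder: 18s**2 + 126s + 108. Dividing through by 18 gives the monic gcd s**2 + 7s + 6.
Then lcm(f, g) = f·g / gcd(f, g); expanding and making the result monic gives the answer.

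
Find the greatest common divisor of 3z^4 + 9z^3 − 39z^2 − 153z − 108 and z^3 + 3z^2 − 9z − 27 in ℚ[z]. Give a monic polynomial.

z^2 + 6z + 9

Euclidean algorithm in ℚ[z]:
  3z^4 + 9z^3 − 39z^2 − 153z − 108 = (3z)(z^3 + 3z^2 − 9z − 27) + (−12z^2 − 72z − 108)
  z^3 + 3z^2 − 9z − 27 = (−(1/12)z + 1/4)(−12z^2 − 72z − 108) + (0)
Last nonzero remainder: −12z^2 − 72z − 108. Dividing through by −12 gives the monic gcd z^2 + 6z + 9.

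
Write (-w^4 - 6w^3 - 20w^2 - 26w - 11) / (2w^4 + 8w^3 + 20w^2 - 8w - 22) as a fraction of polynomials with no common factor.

Apply the Euclidean algorithm:
  -w^4 - 6w^3 - 20w^2 - 26w - 11 = (-1/2)(2w^4 + 8w^3 + 20w^2 - 8w - 22) + (-2w^3 - 10w^2 - 30w - 22)
  2w^4 + 8w^3 + 20w^2 - 8w - 22 = (-w + 1)(-2w^3 - 10w^2 - 30w - 22) + (0)
Last nonzero remainder: -2w^3 - 10w^2 - 30w - 22. Dividing through by -2 gives the monic gcd w^3 + 5w^2 + 15w + 11.
Cancel w^3 + 5w^2 + 15w + 11 from numerator and denominator to get the reduced form.

(-w - 1)/(2w - 2)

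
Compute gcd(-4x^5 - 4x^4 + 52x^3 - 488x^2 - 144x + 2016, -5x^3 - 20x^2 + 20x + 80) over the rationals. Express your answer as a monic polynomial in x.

x^2 - 4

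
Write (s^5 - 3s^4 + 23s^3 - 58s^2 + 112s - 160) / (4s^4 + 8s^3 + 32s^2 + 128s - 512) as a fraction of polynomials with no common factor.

Apply the Euclidean algorithm:
  s^5 - 3s^4 + 23s^3 - 58s^2 + 112s - 160 = ((1/4)s - 5/4)(4s^4 + 8s^3 + 32s^2 + 128s - 512) + (25s^3 - 50s^2 + 400s - 800)
  4s^4 + 8s^3 + 32s^2 + 128s - 512 = ((4/25)s + 16/25)(25s^3 - 50s^2 + 400s - 800) + (0)
Last nonzero remainder: 25s^3 - 50s^2 + 400s - 800. Dividing through by 25 gives the monic gcd s^3 - 2s^2 + 16s - 32.
Cancel s^3 - 2s^2 + 16s - 32 from numerator and denominator to get the reduced form.

(s^2 - s + 5)/(4s + 16)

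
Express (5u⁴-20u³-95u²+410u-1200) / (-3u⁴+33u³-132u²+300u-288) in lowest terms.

Apply the Euclidean algorithm:
  5u⁴-20u³-95u²+410u-1200 = (-5/3)(-3u⁴+33u³-132u²+300u-288) + (35u³-315u²+910u-1680)
  -3u⁴+33u³-132u²+300u-288 = (-(3/35)u+6/35)(35u³-315u²+910u-1680) + (0)
Last nonzero remainder: 35u³-315u²+910u-1680. Dividing through by 35 gives the monic gcd u³-9u²+26u-48.
Cancel u³-9u²+26u-48 from numerator and denominator to get the reduced form.

(-5u-25)/(3u-6)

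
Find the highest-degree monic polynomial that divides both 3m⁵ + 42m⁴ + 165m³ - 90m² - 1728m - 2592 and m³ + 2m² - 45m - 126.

Euclidean algorithm in ℚ[m]:
  3m⁵ + 42m⁴ + 165m³ - 90m² - 1728m - 2592 = (3m² + 36m + 228)(m³ + 2m² - 45m - 126) + (1452m² + 13068m + 26136)
  m³ + 2m² - 45m - 126 = ((1/1452)m - 7/1452)(1452m² + 13068m + 26136) + (0)
Last nonzero remainder: 1452m² + 13068m + 26136. Dividing through by 1452 gives the monic gcd m² + 9m + 18.

m² + 9m + 18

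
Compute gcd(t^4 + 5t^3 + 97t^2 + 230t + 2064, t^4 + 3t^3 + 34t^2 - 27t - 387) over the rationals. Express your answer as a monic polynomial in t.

t^2 + 3t + 43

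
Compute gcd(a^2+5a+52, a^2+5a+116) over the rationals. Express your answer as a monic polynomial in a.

Repeated division with remainder:
  a^2+5a+52 = (a^2+5a+116) + (-64)
  a^2+5a+116 = (-(1/64)a^2-(5/64)a-29/16)(-64) + (0)
The last nonzero remainder is the constant -64, so the polynomials are coprime and gcd = 1.

1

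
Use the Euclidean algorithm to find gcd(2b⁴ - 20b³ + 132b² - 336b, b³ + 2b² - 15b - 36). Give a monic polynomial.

Euclidean algorithm in ℚ[b]:
  2b⁴ - 20b³ + 132b² - 336b = (2b - 24)(b³ + 2b² - 15b - 36) + (210b² - 624b - 864)
  b³ + 2b² - 15b - 36 = ((1/210)b + 29/1225)(210b² - 624b - 864) + ((4761/1225)b - 19044/1225)
  210b² - 624b - 864 = ((85750/1587)b + 29400/529)((4761/1225)b - 19044/1225) + (0)
Last nonzero remainder: (4761/1225)b - 19044/1225. Dividing through by 4761/1225 gives the monic gcd b - 4.

b - 4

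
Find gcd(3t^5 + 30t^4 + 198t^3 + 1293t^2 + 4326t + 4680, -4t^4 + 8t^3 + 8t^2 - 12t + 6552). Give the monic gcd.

t^2 - t + 39

Repeated division with remainder:
  3t^5 + 30t^4 + 198t^3 + 1293t^2 + 4326t + 4680 = (-(3/4)t - 9)(-4t^4 + 8t^3 + 8t^2 - 12t + 6552) + (276t^3 + 1356t^2 + 9132t + 63648)
  -4t^4 + 8t^3 + 8t^2 - 12t + 6552 = (-(1/69)t + 53/529)(276t^3 + 1356t^2 + 9132t + 63648) + ((2376/529)t^2 - (2376/529)t + 92664/529)
  276t^3 + 1356t^2 + 9132t + 63648 = ((12167/198)t + 35972/99)((2376/529)t^2 - (2376/529)t + 92664/529) + (0)
Last nonzero remainder: (2376/529)t^2 - (2376/529)t + 92664/529. Dividing through by 2376/529 gives the monic gcd t^2 - t + 39.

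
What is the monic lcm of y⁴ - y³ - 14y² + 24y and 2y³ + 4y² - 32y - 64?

By polynomial division,
  y⁴ - y³ - 14y² + 24y = ((1/2)y - 3/2)(2y³ + 4y² - 32y - 64) + (8y² + 8y - 96)
  2y³ + 4y² - 32y - 64 = ((1/4)y + 1/4)(8y² + 8y - 96) + (-10y - 40)
  8y² + 8y - 96 = (-(4/5)y + 12/5)(-10y - 40) + (0)
Last nonzero remainder: -10y - 40. Dividing through by -10 gives the monic gcd y + 4.
Then lcm(f, g) = f·g / gcd(f, g); expanding and making the result monic gives the answer.

y⁶ - 3y⁵ - 20y⁴ + 60y³ + 64y² - 192y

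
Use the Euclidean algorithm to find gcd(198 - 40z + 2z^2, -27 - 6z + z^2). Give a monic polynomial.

-9 + z

Apply the Euclidean algorithm:
  2z^2 - 40z + 198 = (2)(z^2 - 6z - 27) + (-28z + 252)
  z^2 - 6z - 27 = (-(1/28)z - 3/28)(-28z + 252) + (0)
Last nonzero remainder: -28z + 252. Dividing through by -28 gives the monic gcd z - 9.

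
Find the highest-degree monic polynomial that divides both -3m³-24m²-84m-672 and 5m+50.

1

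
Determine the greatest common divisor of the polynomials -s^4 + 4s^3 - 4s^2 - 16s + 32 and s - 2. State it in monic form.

s - 2

By polynomial division,
  -s^4 + 4s^3 - 4s^2 - 16s + 32 = (-s^3 + 2s^2 - 16)(s - 2) + (0)
The last nonzero remainder s - 2 is already monic.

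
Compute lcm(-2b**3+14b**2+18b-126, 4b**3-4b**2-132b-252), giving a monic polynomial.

Apply the Euclidean algorithm:
  -2b**3+14b**2+18b-126 = (-1/2)(4b**3-4b**2-132b-252) + (12b**2-48b-252)
  4b**3-4b**2-132b-252 = ((1/3)b+1)(12b**2-48b-252) + (0)
Last nonzero remainder: 12b**2-48b-252. Dividing through by 12 gives the monic gcd b**2-4b-21.
Then lcm(f, g) = f·g / gcd(f, g); expanding and making the result monic gives the answer.

b**4-4b**3-30b**2+36b+189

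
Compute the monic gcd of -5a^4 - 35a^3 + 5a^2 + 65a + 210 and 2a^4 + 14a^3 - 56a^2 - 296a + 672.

By polynomial division,
  -5a^4 - 35a^3 + 5a^2 + 65a + 210 = (-5/2)(2a^4 + 14a^3 - 56a^2 - 296a + 672) + (-135a^2 - 675a + 1890)
  2a^4 + 14a^3 - 56a^2 - 296a + 672 = (-(2/135)a^2 - (4/135)a + 16/45)(-135a^2 - 675a + 1890) + (0)
Last nonzero remainder: -135a^2 - 675a + 1890. Dividing through by -135 gives the monic gcd a^2 + 5a - 14.

a^2 + 5a - 14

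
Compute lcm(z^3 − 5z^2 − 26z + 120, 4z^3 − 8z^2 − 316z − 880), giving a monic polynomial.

Euclidean algorithm in ℚ[z]:
  z^3 − 5z^2 − 26z + 120 = (1/4)(4z^3 − 8z^2 − 316z − 880) + (−3z^2 + 53z + 340)
  4z^3 − 8z^2 − 316z − 880 = (−(4/3)z − 188/9)(−3z^2 + 53z + 340) + ((11200/9)z + 56000/9)
  −3z^2 + 53z + 340 = (−(27/11200)z + 153/2800)((11200/9)z + 56000/9) + (0)
Last nonzero remainder: (11200/9)z + 56000/9. Dividing through by 11200/9 gives the monic gcd z + 5.
Then lcm(f, g) = f·g / gcd(f, g); expanding and making the result monic gives the answer.

z^5 − 12z^4 − 35z^3 + 522z^2 + 304z − 5280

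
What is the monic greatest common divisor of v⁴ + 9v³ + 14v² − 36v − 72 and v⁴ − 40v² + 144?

By polynomial division,
  v⁴ + 9v³ + 14v² − 36v − 72 = (v⁴ − 40v² + 144) + (9v³ + 54v² − 36v − 216)
  v⁴ − 40v² + 144 = ((1/9)v − 2/3)(9v³ + 54v² − 36v − 216) + (0)
Last nonzero remainder: 9v³ + 54v² − 36v − 216. Dividing through by 9 gives the monic gcd v³ + 6v² − 4v − 24.

v³ + 6v² − 4v − 24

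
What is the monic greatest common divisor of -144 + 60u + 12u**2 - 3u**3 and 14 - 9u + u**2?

Apply the Euclidean algorithm:
  -3u**3 + 12u**2 + 60u - 144 = (-3u - 15)(u**2 - 9u + 14) + (-33u + 66)
  u**2 - 9u + 14 = (-(1/33)u + 7/33)(-33u + 66) + (0)
Last nonzero remainder: -33u + 66. Dividing through by -33 gives the monic gcd u - 2.

-2 + u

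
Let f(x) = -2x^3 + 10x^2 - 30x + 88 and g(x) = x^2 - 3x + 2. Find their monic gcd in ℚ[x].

1

Euclidean algorithm in ℚ[x]:
  -2x^3 + 10x^2 - 30x + 88 = (-2x + 4)(x^2 - 3x + 2) + (-14x + 80)
  x^2 - 3x + 2 = (-(1/14)x - 19/98)(-14x + 80) + (858/49)
  -14x + 80 = (-(343/429)x + 1960/429)(858/49) + (0)
The last nonzero remainder is the constant 858/49, so the polynomials are coprime and gcd = 1.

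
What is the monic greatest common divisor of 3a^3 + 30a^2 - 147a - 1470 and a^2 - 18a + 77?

a - 7

Repeated division with remainder:
  3a^3 + 30a^2 - 147a - 1470 = (3a + 84)(a^2 - 18a + 77) + (1134a - 7938)
  a^2 - 18a + 77 = ((1/1134)a - 11/1134)(1134a - 7938) + (0)
Last nonzero remainder: 1134a - 7938. Dividing through by 1134 gives the monic gcd a - 7.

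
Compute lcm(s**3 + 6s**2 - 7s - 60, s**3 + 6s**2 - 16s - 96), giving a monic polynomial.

Repeated division with remainder:
  s**3 + 6s**2 - 7s - 60 = (s**3 + 6s**2 - 16s - 96) + (9s + 36)
  s**3 + 6s**2 - 16s - 96 = ((1/9)s**2 + (2/9)s - 8/3)(9s + 36) + (0)
Last nonzero remainder: 9s + 36. Dividing through by 9 gives the monic gcd s + 4.
Then lcm(f, g) = f·g / gcd(f, g); expanding and making the result monic gives the answer.

s**5 + 8s**4 - 19s**3 - 218s**2 + 48s + 1440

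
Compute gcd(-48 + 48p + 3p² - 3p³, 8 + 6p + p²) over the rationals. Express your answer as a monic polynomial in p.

By polynomial division,
  -3p³ + 3p² + 48p - 48 = (-3p + 21)(p² + 6p + 8) + (-54p - 216)
  p² + 6p + 8 = (-(1/54)p - 1/27)(-54p - 216) + (0)
Last nonzero remainder: -54p - 216. Dividing through by -54 gives the monic gcd p + 4.

4 + p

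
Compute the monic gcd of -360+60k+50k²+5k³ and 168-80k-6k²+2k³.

Euclidean algorithm in ℚ[k]:
  5k³+50k²+60k-360 = (5/2)(2k³-6k²-80k+168) + (65k²+260k-780)
  2k³-6k²-80k+168 = ((2/65)k-14/65)(65k²+260k-780) + (0)
Last nonzero remainder: 65k²+260k-780. Dividing through by 65 gives the monic gcd k²+4k-12.

-12+4k+k²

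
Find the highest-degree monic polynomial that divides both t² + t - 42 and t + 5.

Repeated division with remainder:
  t² + t - 42 = (t - 4)(t + 5) + (-22)
  t + 5 = (-(1/22)t - 5/22)(-22) + (0)
The last nonzero remainder is the constant -22, so the polynomials are coprime and gcd = 1.

1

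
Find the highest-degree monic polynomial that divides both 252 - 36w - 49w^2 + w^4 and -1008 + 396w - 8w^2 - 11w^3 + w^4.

-42 - w + w^2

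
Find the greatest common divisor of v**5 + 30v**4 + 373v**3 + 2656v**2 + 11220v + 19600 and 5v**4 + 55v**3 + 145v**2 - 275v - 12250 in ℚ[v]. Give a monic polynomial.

v**3 + 16v**2 + 109v + 490

Euclidean algorithm in ℚ[v]:
  v**5 + 30v**4 + 373v**3 + 2656v**2 + 11220v + 19600 = ((1/5)v + 19/5)(5v**4 + 55v**3 + 145v**2 - 275v - 12250) + (135v**3 + 2160v**2 + 14715v + 66150)
  5v**4 + 55v**3 + 145v**2 - 275v - 12250 = ((1/27)v - 5/27)(135v**3 + 2160v**2 + 14715v + 66150) + (0)
Last nonzero remainder: 135v**3 + 2160v**2 + 14715v + 66150. Dividing through by 135 gives the monic gcd v**3 + 16v**2 + 109v + 490.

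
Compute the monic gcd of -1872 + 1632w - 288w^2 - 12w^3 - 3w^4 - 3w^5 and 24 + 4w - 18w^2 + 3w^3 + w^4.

24 - 20w + 2w^2 + w^3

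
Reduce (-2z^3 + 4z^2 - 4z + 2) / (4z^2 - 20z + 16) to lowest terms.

Repeated division with remainder:
  -2z^3 + 4z^2 - 4z + 2 = (-(1/2)z - 3/2)(4z^2 - 20z + 16) + (-26z + 26)
  4z^2 - 20z + 16 = (-(2/13)z + 8/13)(-26z + 26) + (0)
Last nonzero remainder: -26z + 26. Dividing through by -26 gives the monic gcd z - 1.
Cancel z - 1 from numerator and denominator to get the reduced form.

(-z^2 + z - 1)/(2z - 8)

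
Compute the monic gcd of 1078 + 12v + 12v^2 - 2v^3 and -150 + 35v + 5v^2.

1

Repeated division with remainder:
  -2v^3 + 12v^2 + 12v + 1078 = (-(2/5)v + 26/5)(5v^2 + 35v - 150) + (-230v + 1858)
  5v^2 + 35v - 150 = (-(1/46)v - 867/2645)(-230v + 1858) + (1214136/2645)
  -230v + 1858 = (-(304175/607068)v + 2457205/607068)(1214136/2645) + (0)
The last nonzero remainder is the constant 1214136/2645, so the polynomials are coprime and gcd = 1.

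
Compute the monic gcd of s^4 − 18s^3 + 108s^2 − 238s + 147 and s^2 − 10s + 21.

s^2 − 10s + 21

Repeated division with remainder:
  s^4 − 18s^3 + 108s^2 − 238s + 147 = (s^2 − 8s + 7)(s^2 − 10s + 21) + (0)
The last nonzero remainder s^2 − 10s + 21 is already monic.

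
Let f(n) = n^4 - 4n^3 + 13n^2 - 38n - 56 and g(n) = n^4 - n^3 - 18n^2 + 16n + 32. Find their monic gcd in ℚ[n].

Euclidean algorithm in ℚ[n]:
  n^4 - 4n^3 + 13n^2 - 38n - 56 = (n^4 - n^3 - 18n^2 + 16n + 32) + (-3n^3 + 31n^2 - 54n - 88)
  n^4 - n^3 - 18n^2 + 16n + 32 = (-(1/3)n - 28/9)(-3n^3 + 31n^2 - 54n - 88) + ((544/9)n^2 - (544/3)n - 2176/9)
  -3n^3 + 31n^2 - 54n - 88 = (-(27/544)n + 99/272)((544/9)n^2 - (544/3)n - 2176/9) + (0)
Last nonzero remainder: (544/9)n^2 - (544/3)n - 2176/9. Dividing through by 544/9 gives the monic gcd n^2 - 3n - 4.

n^2 - 3n - 4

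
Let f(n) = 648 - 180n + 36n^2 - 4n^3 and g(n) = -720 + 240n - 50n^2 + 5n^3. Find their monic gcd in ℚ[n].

-6 + n

Apply the Euclidean algorithm:
  -4n^3 + 36n^2 - 180n + 648 = (-4/5)(5n^3 - 50n^2 + 240n - 720) + (-4n^2 + 12n + 72)
  5n^3 - 50n^2 + 240n - 720 = (-(5/4)n + 35/4)(-4n^2 + 12n + 72) + (225n - 1350)
  -4n^2 + 12n + 72 = (-(4/225)n - 4/75)(225n - 1350) + (0)
Last nonzero remainder: 225n - 1350. Dividing through by 225 gives the monic gcd n - 6.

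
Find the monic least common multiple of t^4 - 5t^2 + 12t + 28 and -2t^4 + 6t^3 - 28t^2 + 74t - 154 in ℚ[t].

Repeated division with remainder:
  t^4 - 5t^2 + 12t + 28 = (-1/2)(-2t^4 + 6t^3 - 28t^2 + 74t - 154) + (3t^3 - 19t^2 + 49t - 49)
  -2t^4 + 6t^3 - 28t^2 + 74t - 154 = (-(2/3)t - 20/9)(3t^3 - 19t^2 + 49t - 49) + (-(338/9)t^2 + (1352/9)t - 2366/9)
  3t^3 - 19t^2 + 49t - 49 = (-(27/338)t + 63/338)(-(338/9)t^2 + (1352/9)t - 2366/9) + (0)
Last nonzero remainder: -(338/9)t^2 + (1352/9)t - 2366/9. Dividing through by -338/9 gives the monic gcd t^2 - 4t + 7.
Then lcm(f, g) = f·g / gcd(f, g); expanding and making the result monic gives the answer.

t^6 + t^5 + 6t^4 + 7t^3 - 15t^2 + 160t + 308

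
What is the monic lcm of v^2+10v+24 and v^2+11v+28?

v^3+17v^2+94v+168

Repeated division with remainder:
  v^2+10v+24 = (v^2+11v+28) + (−v−4)
  v^2+11v+28 = (−v−7)(−v−4) + (0)
Last nonzero remainder: −v−4. Dividing through by −1 gives the monic gcd v+4.
Then lcm(f, g) = f·g / gcd(f, g); expanding and making the result monic gives the answer.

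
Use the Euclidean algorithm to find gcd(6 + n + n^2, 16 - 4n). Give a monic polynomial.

Repeated division with remainder:
  n^2 + n + 6 = (-(1/4)n - 5/4)(-4n + 16) + (26)
  -4n + 16 = (-(2/13)n + 8/13)(26) + (0)
The last nonzero remainder is the constant 26, so the polynomials are coprime and gcd = 1.

1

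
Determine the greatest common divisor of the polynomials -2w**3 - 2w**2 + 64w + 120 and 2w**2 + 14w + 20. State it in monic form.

w**2 + 7w + 10

Apply the Euclidean algorithm:
  -2w**3 - 2w**2 + 64w + 120 = (-w + 6)(2w**2 + 14w + 20) + (0)
Last nonzero remainder: 2w**2 + 14w + 20. Dividing through by 2 gives the monic gcd w**2 + 7w + 10.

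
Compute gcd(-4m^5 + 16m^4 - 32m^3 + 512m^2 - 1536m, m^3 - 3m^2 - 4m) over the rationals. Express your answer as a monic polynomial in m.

m^2 - 4m

Apply the Euclidean algorithm:
  -4m^5 + 16m^4 - 32m^3 + 512m^2 - 1536m = (-4m^2 + 4m - 36)(m^3 - 3m^2 - 4m) + (420m^2 - 1680m)
  m^3 - 3m^2 - 4m = ((1/420)m + 1/420)(420m^2 - 1680m) + (0)
Last nonzero remainder: 420m^2 - 1680m. Dividing through by 420 gives the monic gcd m^2 - 4m.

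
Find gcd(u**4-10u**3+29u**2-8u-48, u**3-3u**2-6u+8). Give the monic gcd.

u-4

By polynomial division,
  u**4-10u**3+29u**2-8u-48 = (u-7)(u**3-3u**2-6u+8) + (14u**2-58u+8)
  u**3-3u**2-6u+8 = ((1/14)u+4/49)(14u**2-58u+8) + (-(90/49)u+360/49)
  14u**2-58u+8 = (-(343/45)u+49/45)(-(90/49)u+360/49) + (0)
Last nonzero remainder: -(90/49)u+360/49. Dividing through by -90/49 gives the monic gcd u-4.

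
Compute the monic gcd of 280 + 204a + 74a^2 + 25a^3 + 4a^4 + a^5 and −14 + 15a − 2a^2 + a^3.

14 − a + a^2

By polynomial division,
  a^5 + 4a^4 + 25a^3 + 74a^2 + 204a + 280 = (a^2 + 6a + 22)(a^3 − 2a^2 + 15a − 14) + (42a^2 − 42a + 588)
  a^3 − 2a^2 + 15a − 14 = ((1/42)a − 1/42)(42a^2 − 42a + 588) + (0)
Last nonzero remainder: 42a^2 − 42a + 588. Dividing through by 42 gives the monic gcd a^2 − a + 14.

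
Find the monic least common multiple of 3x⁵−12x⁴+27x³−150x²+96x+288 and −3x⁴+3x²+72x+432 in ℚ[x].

Repeated division with remainder:
  3x⁵−12x⁴+27x³−150x²+96x+288 = (−x+4)(−3x⁴+3x²+72x+432) + (30x³−90x²+240x−1440)
  −3x⁴+3x²+72x+432 = (−(1/10)x−3/10)(30x³−90x²+240x−1440) + (0)
Last nonzero remainder: 30x³−90x²+240x−1440. Dividing through by 30 gives the monic gcd x³−3x²+8x−48.
Then lcm(f, g) = f·g / gcd(f, g); expanding and making the result monic gives the answer.

x⁶−x⁵−3x⁴−23x³−118x²+192x+288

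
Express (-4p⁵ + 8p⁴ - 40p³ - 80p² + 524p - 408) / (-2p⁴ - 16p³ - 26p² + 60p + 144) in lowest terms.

By polynomial division,
  -4p⁵ + 8p⁴ - 40p³ - 80p² + 524p - 408 = (2p - 20)(-2p⁴ - 16p³ - 26p² + 60p + 144) + (-308p³ - 720p² + 1436p + 2472)
  -2p⁴ - 16p³ - 26p² + 60p + 144 = ((1/154)p + 218/5929)(-308p³ - 720p² + 1436p + 2472) + (-(52480/5929)p² - (52480/5929)p + 314880/5929)
  -308p³ - 720p² + 1436p + 2472 = ((456533/13120)p + 610687/13120)(-(52480/5929)p² - (52480/5929)p + 314880/5929) + (0)
Last nonzero remainder: -(52480/5929)p² - (52480/5929)p + 314880/5929. Dividing through by -52480/5929 gives the monic gcd p² + p - 6.
Cancel p² + p - 6 from numerator and denominator to get the reduced form.

(2p³ - 6p² + 38p - 34)/(p² + 7p + 12)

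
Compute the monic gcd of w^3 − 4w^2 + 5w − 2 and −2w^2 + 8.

Repeated division with remainder:
  w^3 − 4w^2 + 5w − 2 = (−(1/2)w + 2)(−2w^2 + 8) + (9w − 18)
  −2w^2 + 8 = (−(2/9)w − 4/9)(9w − 18) + (0)
Last nonzero remainder: 9w − 18. Dividing through by 9 gives the monic gcd w − 2.

w − 2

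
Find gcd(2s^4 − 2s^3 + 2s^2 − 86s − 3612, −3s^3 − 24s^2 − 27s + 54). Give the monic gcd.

s + 6

Repeated division with remainder:
  2s^4 − 2s^3 + 2s^2 − 86s − 3612 = (−(2/3)s + 6)(−3s^3 − 24s^2 − 27s + 54) + (128s^2 + 112s − 3936)
  −3s^3 − 24s^2 − 27s + 54 = (−(3/128)s − 171/1024)(128s^2 + 112s − 3936) + (−(6435/64)s − 19305/32)
  128s^2 + 112s − 3936 = (−(8192/6435)s + 41984/6435)(−(6435/64)s − 19305/32) + (0)
Last nonzero remainder: −(6435/64)s − 19305/32. Dividing through by −6435/64 gives the monic gcd s + 6.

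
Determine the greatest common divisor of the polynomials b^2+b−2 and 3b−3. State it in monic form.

Apply the Euclidean algorithm:
  b^2+b−2 = ((1/3)b+2/3)(3b−3) + (0)
Last nonzero remainder: 3b−3. Dividing through by 3 gives the monic gcd b−1.

b−1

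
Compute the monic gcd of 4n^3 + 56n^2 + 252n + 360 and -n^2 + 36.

n + 6

By polynomial division,
  4n^3 + 56n^2 + 252n + 360 = (-4n - 56)(-n^2 + 36) + (396n + 2376)
  -n^2 + 36 = (-(1/396)n + 1/66)(396n + 2376) + (0)
Last nonzero remainder: 396n + 2376. Dividing through by 396 gives the monic gcd n + 6.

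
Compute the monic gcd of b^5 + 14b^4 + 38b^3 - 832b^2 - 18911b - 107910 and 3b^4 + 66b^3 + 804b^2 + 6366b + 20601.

b^3 + 15b^2 + 163b + 981

Repeated division with remainder:
  b^5 + 14b^4 + 38b^3 - 832b^2 - 18911b - 107910 = ((1/3)b - 8/3)(3b^4 + 66b^3 + 804b^2 + 6366b + 20601) + (-54b^3 - 810b^2 - 8802b - 52974)
  3b^4 + 66b^3 + 804b^2 + 6366b + 20601 = (-(1/18)b - 7/18)(-54b^3 - 810b^2 - 8802b - 52974) + (0)
Last nonzero remainder: -54b^3 - 810b^2 - 8802b - 52974. Dividing through by -54 gives the monic gcd b^3 + 15b^2 + 163b + 981.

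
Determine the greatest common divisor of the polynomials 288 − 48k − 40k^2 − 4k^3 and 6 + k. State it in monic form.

Euclidean algorithm in ℚ[k]:
  −4k^3 − 40k^2 − 48k + 288 = (−4k^2 − 16k + 48)(k + 6) + (0)
The last nonzero remainder k + 6 is already monic.

6 + k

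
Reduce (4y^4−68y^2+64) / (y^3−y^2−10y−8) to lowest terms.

(4y^2+12y−16)/(y+2)

Apply the Euclidean algorithm:
  4y^4−68y^2+64 = (4y+4)(y^3−y^2−10y−8) + (−24y^2+72y+96)
  y^3−y^2−10y−8 = (−(1/24)y−1/12)(−24y^2+72y+96) + (0)
Last nonzero remainder: −24y^2+72y+96. Dividing through by −24 gives the monic gcd y^2−3y−4.
Cancel y^2−3y−4 from numerator and denominator to get the reduced form.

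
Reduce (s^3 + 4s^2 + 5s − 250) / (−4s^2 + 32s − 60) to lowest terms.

(−s^2 − 9s − 50)/(4s − 12)

Repeated division with remainder:
  s^3 + 4s^2 + 5s − 250 = (−(1/4)s − 3)(−4s^2 + 32s − 60) + (86s − 430)
  −4s^2 + 32s − 60 = (−(2/43)s + 6/43)(86s − 430) + (0)
Last nonzero remainder: 86s − 430. Dividing through by 86 gives the monic gcd s − 5.
Cancel s − 5 from numerator and denominator to get the reduced form.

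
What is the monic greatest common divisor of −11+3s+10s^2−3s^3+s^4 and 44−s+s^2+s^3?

Euclidean algorithm in ℚ[s]:
  s^4−3s^3+10s^2+3s−11 = (s−4)(s^3+s^2−s+44) + (15s^2−45s+165)
  s^3+s^2−s+44 = ((1/15)s+4/15)(15s^2−45s+165) + (0)
Last nonzero remainder: 15s^2−45s+165. Dividing through by 15 gives the monic gcd s^2−3s+11.

11−3s+s^2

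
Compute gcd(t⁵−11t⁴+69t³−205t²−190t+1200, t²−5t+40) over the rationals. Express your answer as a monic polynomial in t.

t²−5t+40

Apply the Euclidean algorithm:
  t⁵−11t⁴+69t³−205t²−190t+1200 = (t³−6t²−t+30)(t²−5t+40) + (0)
The last nonzero remainder t²−5t+40 is already monic.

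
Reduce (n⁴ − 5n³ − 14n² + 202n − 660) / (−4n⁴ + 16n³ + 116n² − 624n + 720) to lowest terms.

(−n² + 6n − 22)/(4n² − 20n + 24)

Euclidean algorithm in ℚ[n]:
  n⁴ − 5n³ − 14n² + 202n − 660 = (−1/4)(−4n⁴ + 16n³ + 116n² − 624n + 720) + (−n³ + 15n² + 46n − 480)
  −4n⁴ + 16n³ + 116n² − 624n + 720 = (4n + 44)(−n³ + 15n² + 46n − 480) + (−728n² − 728n + 21840)
  −n³ + 15n² + 46n − 480 = ((1/728)n − 2/91)(−728n² − 728n + 21840) + (0)
Last nonzero remainder: −728n² − 728n + 21840. Dividing through by −728 gives the monic gcd n² + n − 30.
Cancel n² + n − 30 from numerator and denominator to get the reduced form.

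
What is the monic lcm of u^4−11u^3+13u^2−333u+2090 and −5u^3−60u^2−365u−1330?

u^5−4u^4−64u^3−242u^2−241u+14630

Apply the Euclidean algorithm:
  u^4−11u^3+13u^2−333u+2090 = (−(1/5)u+23/5)(−5u^3−60u^2−365u−1330) + (216u^2+1080u+8208)
  −5u^3−60u^2−365u−1330 = (−(5/216)u−35/216)(216u^2+1080u+8208) + (0)
Last nonzero remainder: 216u^2+1080u+8208. Dividing through by 216 gives the monic gcd u^2+5u+38.
Then lcm(f, g) = f·g / gcd(f, g); expanding and making the result monic gives the answer.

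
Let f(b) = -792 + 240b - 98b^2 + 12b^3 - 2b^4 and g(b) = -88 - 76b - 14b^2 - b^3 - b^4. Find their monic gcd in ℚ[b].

22 - 3b + b^2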